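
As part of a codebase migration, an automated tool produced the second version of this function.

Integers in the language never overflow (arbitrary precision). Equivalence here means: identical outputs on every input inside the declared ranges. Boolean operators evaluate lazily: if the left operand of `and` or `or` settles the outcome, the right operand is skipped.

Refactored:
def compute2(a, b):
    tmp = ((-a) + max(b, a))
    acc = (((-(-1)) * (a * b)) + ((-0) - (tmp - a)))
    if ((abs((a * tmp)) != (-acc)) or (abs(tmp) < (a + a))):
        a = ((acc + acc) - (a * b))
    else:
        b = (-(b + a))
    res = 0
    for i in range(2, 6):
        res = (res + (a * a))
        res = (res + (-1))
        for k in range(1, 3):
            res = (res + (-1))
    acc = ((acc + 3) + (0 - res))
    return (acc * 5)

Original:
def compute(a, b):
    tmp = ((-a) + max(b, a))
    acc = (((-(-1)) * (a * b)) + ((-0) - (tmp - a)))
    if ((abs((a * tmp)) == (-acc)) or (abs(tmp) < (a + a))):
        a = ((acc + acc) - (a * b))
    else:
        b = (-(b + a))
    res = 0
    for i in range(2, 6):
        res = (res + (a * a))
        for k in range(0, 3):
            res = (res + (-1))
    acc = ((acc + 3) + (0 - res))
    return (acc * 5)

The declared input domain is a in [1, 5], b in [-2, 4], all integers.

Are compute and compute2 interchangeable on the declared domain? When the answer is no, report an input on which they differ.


The rewrite breaks on a=1, b=4, where the results are 65 and 85.
compute: tmp=3, then acc=2, then ((abs((a * tmp)) == (-acc)) or (abs(tmp) < (a + a))) is false, then b=-5, then res=0, then (i=2), then res=1, then (k=0), then res=0, then (k=1), then res=-1, then (k=2), then res=-2, then (i=3), then res=-1, then (k=0), then res=-2, then (k=1), then res=-3, then (k=2), then res=-4, then (i=4), then res=-3, then (k=0), then res=-4, then (k=1), then res=-5, then (k=2), then res=-6, then (i=5), then res=-5, then (k=0), then res=-6, then (k=1), then res=-7, then (k=2), then res=-8, then acc=13, then returns 65
compute2: tmp=3, then acc=2, then ((abs((a * tmp)) != (-acc)) or (abs(tmp) < (a + a))) is true, then a=0, then res=0, then (i=2), then res=0, then res=-1, then (k=1), then res=-2, then (k=2), then res=-3, then (i=3), then res=-3, then res=-4, then (k=1), then res=-5, then (k=2), then res=-6, then (i=4), then res=-6, then res=-7, then (k=1), then res=-8, then (k=2), then res=-9, then (i=5), then res=-9, then res=-10, then (k=1), then res=-11, then (k=2), then res=-12, then acc=17, then returns 85
verdict: not equivalent; witness: a=1, b=4


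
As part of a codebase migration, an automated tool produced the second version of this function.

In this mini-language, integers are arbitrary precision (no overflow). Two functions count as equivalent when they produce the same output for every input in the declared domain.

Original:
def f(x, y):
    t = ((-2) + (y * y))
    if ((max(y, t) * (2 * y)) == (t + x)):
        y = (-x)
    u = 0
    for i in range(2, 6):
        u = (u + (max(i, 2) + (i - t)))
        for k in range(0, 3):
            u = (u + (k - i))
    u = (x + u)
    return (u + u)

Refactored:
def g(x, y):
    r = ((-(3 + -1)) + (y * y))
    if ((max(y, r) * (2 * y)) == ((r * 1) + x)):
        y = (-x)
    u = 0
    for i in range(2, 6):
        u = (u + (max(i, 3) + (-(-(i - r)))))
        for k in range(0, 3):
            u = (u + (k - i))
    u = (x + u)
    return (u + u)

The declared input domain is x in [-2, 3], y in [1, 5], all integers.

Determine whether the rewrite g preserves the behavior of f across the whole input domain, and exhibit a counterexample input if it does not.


Run the pair on x=-2, y=1.
f: t becomes -1; next ((max(y, t) * (2 * y)) == (t + x)) evaluates to false; next u becomes 0; next at i=2:; next u becomes 5; next at k=0:; next u becomes 3; next at k=1:; next u becomes 2; next at k=2:; next u becomes 2; next at i=3:; next u becomes 9; next at k=0:; next u becomes 6; next at k=1:; next u becomes 4; next at k=2:; next u becomes 3; next at i=4:; next u becomes 12; next at k=0:; next u becomes 8; next at k=1:; next u becomes 5; next at k=2:; next u becomes 3; next at i=5:; next u becomes 14; next at k=0:; next u becomes 9; next at k=1:; next u becomes 5; next at k=2:; next u becomes 2; next u becomes 0; next final value 0
g: r becomes -1; next ((max(y, r) * (2 * y)) == ((r * 1) + x)) evaluates to false; next u becomes 0; next at i=2:; next u becomes 6; next at k=0:; next u becomes 4; next at k=1:; next u becomes 3; next at k=2:; next u becomes 3; next at i=3:; next u becomes 10; next at k=0:; next u becomes 7; next at k=1:; next u becomes 5; next at k=2:; next u becomes 4; next at i=4:; next u becomes 13; next at k=0:; next u becomes 9; next at k=1:; next u becomes 6; next at k=2:; next u becomes 4; next at i=5:; next u becomes 15; next at k=0:; next u becomes 10; next at k=1:; next u becomes 6; next at k=2:; next u becomes 3; next u becomes 1; next final value 2
0 vs 2 — the two versions disagree here.
verdict: not equivalent; witness: x=-2, y=1


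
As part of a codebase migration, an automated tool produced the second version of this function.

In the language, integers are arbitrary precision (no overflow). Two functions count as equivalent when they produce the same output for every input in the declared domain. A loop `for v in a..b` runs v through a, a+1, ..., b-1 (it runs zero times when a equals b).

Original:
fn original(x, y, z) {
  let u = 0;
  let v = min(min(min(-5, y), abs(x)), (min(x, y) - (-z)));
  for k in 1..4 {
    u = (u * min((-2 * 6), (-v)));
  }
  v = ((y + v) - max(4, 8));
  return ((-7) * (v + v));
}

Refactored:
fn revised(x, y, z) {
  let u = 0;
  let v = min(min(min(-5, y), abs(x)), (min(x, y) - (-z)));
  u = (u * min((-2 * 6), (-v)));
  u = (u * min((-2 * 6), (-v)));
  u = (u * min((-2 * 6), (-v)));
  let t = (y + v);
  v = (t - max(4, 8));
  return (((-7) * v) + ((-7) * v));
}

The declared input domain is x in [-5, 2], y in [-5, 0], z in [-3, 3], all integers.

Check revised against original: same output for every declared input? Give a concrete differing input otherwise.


The two are interchangeable: arithmetic usage differs, plus min/max/abs usage differs, plus constant usage differs, plus statement counts differ, plus local variable names differ, plus loop structure differs, and every declared input agrees.
As a probe, take x=0, y=-2, z=-3: original runs u becomes 0; next v becomes -5; next at k=1:; next u becomes 0; next at k=2:; next u becomes 0; next at k=3:; next u becomes 0; next v becomes -15; next final value 210; revised runs u becomes 0; next v becomes -5; next u becomes 0; next u becomes 0; next u becomes 0; next t becomes -7; next v becomes -15; next final value 210; both end at 210.
Across all 336 domain points the two functions coincide.
verdict: equivalent


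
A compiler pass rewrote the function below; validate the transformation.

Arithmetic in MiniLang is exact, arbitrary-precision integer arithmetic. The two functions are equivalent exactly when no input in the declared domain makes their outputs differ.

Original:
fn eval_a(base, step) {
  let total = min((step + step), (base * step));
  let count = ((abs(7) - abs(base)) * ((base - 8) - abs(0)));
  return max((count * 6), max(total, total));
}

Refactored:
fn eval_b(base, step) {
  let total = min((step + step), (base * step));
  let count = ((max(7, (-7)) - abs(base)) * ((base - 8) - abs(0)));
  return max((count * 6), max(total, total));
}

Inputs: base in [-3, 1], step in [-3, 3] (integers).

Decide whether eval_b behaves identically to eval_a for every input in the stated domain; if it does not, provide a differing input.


The two versions differ — the changes include constant usage differs; also min/max/abs usage differs.
Tracing base=1, step=-1: eval_a: total := -2 | count := -42 | result -2 | eval_b: total := -2 | count := -42 | result -2 — matching result -2.
An exhaustive pass over the 35 declared inputs shows identical outputs.
verdict: equivalent


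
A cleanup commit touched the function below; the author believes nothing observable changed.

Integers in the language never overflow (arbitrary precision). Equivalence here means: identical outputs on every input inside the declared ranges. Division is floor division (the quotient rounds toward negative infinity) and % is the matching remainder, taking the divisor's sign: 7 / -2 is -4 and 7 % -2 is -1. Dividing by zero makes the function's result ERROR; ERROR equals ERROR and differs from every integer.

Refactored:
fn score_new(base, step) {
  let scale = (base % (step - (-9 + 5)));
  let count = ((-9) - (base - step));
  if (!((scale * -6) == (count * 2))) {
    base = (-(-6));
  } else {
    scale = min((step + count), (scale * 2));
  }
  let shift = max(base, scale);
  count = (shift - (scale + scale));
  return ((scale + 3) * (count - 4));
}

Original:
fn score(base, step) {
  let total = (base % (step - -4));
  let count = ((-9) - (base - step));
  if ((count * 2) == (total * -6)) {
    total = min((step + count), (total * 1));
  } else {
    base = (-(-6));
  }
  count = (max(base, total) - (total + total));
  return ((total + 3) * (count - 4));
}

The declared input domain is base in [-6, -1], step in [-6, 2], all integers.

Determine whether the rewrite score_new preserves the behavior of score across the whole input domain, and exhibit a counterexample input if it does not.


Equivalent. The one real change (`1` became `2`) has no effect anywhere in the declared ranges.
Across all 54 domain points the two functions coincide.
Tracing base=-4, step=-3: score: total := 0 | count := -8 | ((count * 2) == (total * -6)): false | base := 6 | count := 6 | result 6 | score_new: scale := 0 | count := -8 | (!((scale * -6) == (count * 2))): true | base := 6 | shift := 6 | count := 6 | result 6 — matching result 6.
verdict: equivalent


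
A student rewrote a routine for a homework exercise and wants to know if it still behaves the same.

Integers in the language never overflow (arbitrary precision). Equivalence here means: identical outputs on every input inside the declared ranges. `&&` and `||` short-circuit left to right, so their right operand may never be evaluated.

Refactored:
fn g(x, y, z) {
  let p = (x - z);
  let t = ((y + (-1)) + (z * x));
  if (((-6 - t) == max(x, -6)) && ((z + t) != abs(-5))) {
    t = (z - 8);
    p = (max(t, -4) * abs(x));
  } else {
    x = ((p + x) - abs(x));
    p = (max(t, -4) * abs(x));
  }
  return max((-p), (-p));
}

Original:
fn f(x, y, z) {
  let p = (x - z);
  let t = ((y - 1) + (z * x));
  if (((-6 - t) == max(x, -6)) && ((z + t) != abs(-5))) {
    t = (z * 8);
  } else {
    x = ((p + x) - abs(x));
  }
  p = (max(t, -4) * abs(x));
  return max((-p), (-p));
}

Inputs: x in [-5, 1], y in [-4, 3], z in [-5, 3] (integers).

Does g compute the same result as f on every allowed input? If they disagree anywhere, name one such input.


Consider the input x=-5, y=0, z=0.
f: p=-5, then t=-1, then (((-6 - t) == max(x, -6)) && ((z + t) != abs(-5))) is true, then t=0, then p=0, then returns 0
g: p=-5, then t=-1, then (((-6 - t) == max(x, -6)) && ((z + t) != abs(-5))) is true, then t=-8, then p=-20, then returns 20
0 against 20: the behavior changed.
verdict: not equivalent; witness: x=-5, y=0, z=0


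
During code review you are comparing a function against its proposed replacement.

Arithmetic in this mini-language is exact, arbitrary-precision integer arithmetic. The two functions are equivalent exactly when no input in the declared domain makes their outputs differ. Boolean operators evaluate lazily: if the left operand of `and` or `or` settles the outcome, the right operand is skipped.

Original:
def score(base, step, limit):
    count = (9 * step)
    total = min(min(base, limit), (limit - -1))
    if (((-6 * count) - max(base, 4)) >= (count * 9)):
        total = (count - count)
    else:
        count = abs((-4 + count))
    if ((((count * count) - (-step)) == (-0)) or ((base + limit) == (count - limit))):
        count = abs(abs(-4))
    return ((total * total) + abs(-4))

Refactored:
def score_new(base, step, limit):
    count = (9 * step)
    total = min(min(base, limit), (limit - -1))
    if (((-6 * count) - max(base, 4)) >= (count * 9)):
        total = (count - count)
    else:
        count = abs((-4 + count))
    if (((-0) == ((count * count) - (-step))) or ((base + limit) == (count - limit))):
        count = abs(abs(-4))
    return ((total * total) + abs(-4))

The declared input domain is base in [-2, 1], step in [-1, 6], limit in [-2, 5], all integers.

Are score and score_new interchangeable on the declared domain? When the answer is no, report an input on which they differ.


Side by side, the visible changes include: same computation, different form.
Tracing base=-2, step=4, limit=3: score: count=36, then total=-2, then (((-6 * count) - max(base, 4)) >= (count * 9)) is false, then count=32, then ((((count * count) - (-step)) == (-0)) or ((base + limit) == (count - limit))) is false, then returns 8 | score_new: count=36, then total=-2, then (((-6 * count) - max(base, 4)) >= (count * 9)) is false, then count=32, then (((-0) == ((count * count) - (-step))) or ((base + limit) == (count - limit))) is false, then returns 8 — matching result 8.
Sweeping the whole domain (256 inputs) finds no disagreement.
verdict: equivalent


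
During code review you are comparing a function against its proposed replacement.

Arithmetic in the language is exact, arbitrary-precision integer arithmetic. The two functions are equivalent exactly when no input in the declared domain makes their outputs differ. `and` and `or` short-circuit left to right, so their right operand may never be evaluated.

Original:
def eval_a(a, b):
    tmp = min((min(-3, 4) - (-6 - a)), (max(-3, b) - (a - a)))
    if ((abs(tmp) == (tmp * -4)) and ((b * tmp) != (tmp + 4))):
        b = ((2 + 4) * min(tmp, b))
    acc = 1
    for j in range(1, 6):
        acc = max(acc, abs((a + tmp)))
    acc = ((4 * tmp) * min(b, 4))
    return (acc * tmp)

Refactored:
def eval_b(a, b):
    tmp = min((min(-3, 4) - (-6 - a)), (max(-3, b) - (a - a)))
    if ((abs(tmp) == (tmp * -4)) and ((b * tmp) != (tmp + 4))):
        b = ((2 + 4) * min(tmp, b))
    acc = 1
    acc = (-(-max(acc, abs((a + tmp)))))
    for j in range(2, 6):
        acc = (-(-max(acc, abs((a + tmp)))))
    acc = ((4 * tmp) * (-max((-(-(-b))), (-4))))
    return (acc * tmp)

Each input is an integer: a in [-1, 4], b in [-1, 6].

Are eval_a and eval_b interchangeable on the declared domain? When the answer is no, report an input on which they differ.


The two versions differ — the changes include loop structure differs, and min/max/abs usage differs, and statement counts differ, and arithmetic usage differs.
Tracing a=3, b=5: eval_a: tmp := 5 | ((abs(tmp) == (tmp * -4)) and ((b * tmp) != (tmp + 4))): false | acc := 1 | iter j=1: | acc := 8 | iter j=2: | acc := 8 | iter j=3: | acc := 8 | iter j=4: | acc := 8 | iter j=5: | acc := 8 | acc := 80 | result 400 | eval_b: tmp := 5 | ((abs(tmp) == (tmp * -4)) and ((b * tmp) != (tmp + 4))): false | acc := 1 | acc := 8 | iter j=2: | acc := 8 | iter j=3: | acc := 8 | iter j=4: | acc := 8 | iter j=5: | acc := 8 | acc := 80 | result 400 — matching result 400.
Sweeping the whole domain (48 inputs) finds no disagreement.
verdict: equivalent


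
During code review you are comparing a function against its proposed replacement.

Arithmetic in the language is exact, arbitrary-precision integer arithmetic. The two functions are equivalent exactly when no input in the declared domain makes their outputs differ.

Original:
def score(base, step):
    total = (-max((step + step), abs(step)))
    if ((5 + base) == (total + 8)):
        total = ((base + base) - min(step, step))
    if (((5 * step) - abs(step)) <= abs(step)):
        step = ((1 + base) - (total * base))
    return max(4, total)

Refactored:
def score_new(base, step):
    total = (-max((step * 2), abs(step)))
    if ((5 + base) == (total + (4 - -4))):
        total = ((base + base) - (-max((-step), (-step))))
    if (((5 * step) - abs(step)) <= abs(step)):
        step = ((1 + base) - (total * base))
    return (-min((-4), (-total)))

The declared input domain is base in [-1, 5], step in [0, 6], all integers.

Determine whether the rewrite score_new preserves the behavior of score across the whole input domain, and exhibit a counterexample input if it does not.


Equivalent — the differences include arithmetic usage differs; also constant usage differs, yet no declared input distinguishes the two.
One worked example (base=5, step=3) — score: total=-6, then ((5 + base) == (total + 8)) is false, then (((5 * step) - abs(step)) <= abs(step)) is false, then returns 4; score_new: total=-6, then ((5 + base) == (total + (4 - -4))) is false, then (((5 * step) - abs(step)) <= abs(step)) is false, then returns 4; agreement on 4.
An exhaustive pass over the 49 declared inputs shows identical outputs.
verdict: equivalent


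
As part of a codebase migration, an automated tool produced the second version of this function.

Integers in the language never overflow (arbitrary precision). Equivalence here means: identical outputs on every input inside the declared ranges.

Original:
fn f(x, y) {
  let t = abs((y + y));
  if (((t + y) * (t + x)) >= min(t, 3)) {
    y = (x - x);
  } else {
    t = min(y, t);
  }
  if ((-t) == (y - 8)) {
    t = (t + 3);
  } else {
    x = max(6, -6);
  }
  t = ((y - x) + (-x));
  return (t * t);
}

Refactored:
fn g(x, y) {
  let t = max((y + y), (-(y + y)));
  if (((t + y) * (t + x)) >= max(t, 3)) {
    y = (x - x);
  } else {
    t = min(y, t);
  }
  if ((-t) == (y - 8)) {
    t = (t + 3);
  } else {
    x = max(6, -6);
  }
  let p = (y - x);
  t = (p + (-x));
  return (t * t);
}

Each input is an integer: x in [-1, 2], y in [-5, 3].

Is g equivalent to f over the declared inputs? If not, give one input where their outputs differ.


Consider the input x=0, y=-1.
f: t = 2; (((t + y) * (t + x)) >= min(t, 3)) -> true; y = 0; ((-t) == (y - 8)) -> false; x = 6; t = -12; return 144
g: t = 2; (((t + y) * (t + x)) >= max(t, 3)) -> false; t = -1; ((-t) == (y - 8)) -> false; x = 6; p = -7; t = -13; return 169
144 vs 169 — the two versions disagree here.
verdict: not equivalent; witness: x=0, y=-1


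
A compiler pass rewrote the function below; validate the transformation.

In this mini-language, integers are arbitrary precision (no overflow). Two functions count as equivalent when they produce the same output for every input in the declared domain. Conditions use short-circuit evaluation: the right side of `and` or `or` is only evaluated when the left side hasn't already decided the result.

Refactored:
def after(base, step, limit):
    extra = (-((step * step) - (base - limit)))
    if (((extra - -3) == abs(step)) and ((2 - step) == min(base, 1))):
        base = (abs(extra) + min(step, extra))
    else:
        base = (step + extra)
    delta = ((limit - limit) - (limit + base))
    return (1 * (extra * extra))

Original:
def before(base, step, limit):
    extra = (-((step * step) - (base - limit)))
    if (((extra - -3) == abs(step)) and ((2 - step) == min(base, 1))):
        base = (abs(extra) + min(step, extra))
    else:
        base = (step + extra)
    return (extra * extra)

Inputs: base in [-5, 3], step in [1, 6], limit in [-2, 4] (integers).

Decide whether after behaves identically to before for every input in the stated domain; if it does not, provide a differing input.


Behavior is preserved: although arithmetic usage differs; and constant usage differs; and local variable names differ; and statement counts differ, the outputs never diverge.
One worked example (base=-1, step=3, limit=4) — before: extra becomes -14; next (((extra - -3) == abs(step)) and ((2 - step) == min(base, 1))) evaluates to false; next base becomes -11; next final value 196; after: extra becomes -14; next (((extra - -3) == abs(step)) and ((2 - step) == min(base, 1))) evaluates to false; next base becomes -11; next delta becomes 7; next final value 196; agreement on 196.
Sweeping the whole domain (378 inputs) finds no disagreement.
verdict: equivalent


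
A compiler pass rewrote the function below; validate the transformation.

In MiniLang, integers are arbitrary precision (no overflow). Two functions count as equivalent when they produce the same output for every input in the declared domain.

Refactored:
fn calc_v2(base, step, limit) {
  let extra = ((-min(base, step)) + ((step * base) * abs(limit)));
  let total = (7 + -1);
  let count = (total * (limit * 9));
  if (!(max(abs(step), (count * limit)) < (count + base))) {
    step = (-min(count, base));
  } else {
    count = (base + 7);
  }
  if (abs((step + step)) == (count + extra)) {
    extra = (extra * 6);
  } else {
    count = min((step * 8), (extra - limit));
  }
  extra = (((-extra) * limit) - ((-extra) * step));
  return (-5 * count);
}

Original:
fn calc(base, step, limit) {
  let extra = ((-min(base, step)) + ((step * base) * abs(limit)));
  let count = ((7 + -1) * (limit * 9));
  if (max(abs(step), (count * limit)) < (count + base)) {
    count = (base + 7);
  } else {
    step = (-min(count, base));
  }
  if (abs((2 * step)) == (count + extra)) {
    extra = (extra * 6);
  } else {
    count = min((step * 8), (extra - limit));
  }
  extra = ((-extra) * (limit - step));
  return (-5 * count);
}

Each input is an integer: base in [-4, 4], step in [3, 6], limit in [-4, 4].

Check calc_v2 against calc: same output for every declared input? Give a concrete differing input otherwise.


Comparing the listings, the differences include: boolean connective usage differs; and arithmetic usage differs; and local variable names differ; and statement counts differ; and constant usage differs.
Spot check at base=-4, step=3, limit=1 — calc: extra = -8; count = 54; (max(abs(step), (count * limit)) < (count + base)) -> false; step = 4; (abs((2 * step)) == (count + extra)) -> false; count = -9; extra = -24; return 45. calc_v2: extra = -8; total = 6; count = 54; (!(max(abs(step), (count * limit)) < (count + base))) -> true; step = 4; (abs((step + step)) == (count + extra)) -> false; count = -9; extra = -24; return 45. Both give 45.
Checked all 324 inputs in the declared domain: the outputs agree on every one.
verdict: equivalent


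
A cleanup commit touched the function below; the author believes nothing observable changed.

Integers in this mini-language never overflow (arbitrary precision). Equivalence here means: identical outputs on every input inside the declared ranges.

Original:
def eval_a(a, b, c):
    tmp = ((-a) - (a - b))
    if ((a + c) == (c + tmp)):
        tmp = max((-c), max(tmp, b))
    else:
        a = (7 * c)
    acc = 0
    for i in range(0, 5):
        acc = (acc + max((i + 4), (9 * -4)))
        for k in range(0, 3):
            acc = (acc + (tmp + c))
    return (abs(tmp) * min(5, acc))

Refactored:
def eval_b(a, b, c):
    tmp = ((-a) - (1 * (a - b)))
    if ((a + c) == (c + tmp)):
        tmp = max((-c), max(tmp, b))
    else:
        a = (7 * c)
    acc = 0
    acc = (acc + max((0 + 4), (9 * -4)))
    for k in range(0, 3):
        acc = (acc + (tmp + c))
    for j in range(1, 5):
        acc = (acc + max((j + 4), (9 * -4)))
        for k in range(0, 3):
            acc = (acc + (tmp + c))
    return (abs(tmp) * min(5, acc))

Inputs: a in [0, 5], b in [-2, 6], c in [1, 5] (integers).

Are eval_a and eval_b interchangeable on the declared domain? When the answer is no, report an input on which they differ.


The two are interchangeable: statement counts differ, and min/max/abs usage differs, and loop structure differs, and local variable names differ, and constant usage differs, and arithmetic usage differs, and every declared input agrees.
As a probe, take a=0, b=1, c=5: eval_a runs tmp = 1; ((a + c) == (c + tmp)) -> false; a = 35; acc = 0; [i=0]; acc = 4; [k=0]; acc = 10; [k=1]; acc = 16; [k=2]; acc = 22; [i=1]; acc = 27; [k=0]; acc = 33; [k=1]; acc = 39; [k=2]; acc = 45; [i=2]; acc = 51; [k=0]; acc = 57; [k=1]; acc = 63; [k=2]; acc = 69; [i=3]; acc = 76; [k=0]; acc = 82; [k=1]; acc = 88; [k=2]; acc = 94; [i=4]; acc = 102; [k=0]; acc = 108; [k=1]; acc = 114; [k=2]; acc = 120; return 5; eval_b runs tmp = 1; ((a + c) == (c + tmp)) -> false; a = 35; acc = 0; acc = 4; [k=0]; acc = 10; [k=1]; acc = 16; [k=2]; acc = 22; [j=1]; acc = 27; [k=0]; acc = 33; [k=1]; acc = 39; [k=2]; acc = 45; [j=2]; acc = 51; [k=0]; acc = 57; [k=1]; acc = 63; [k=2]; acc = 69; [j=3]; acc = 76; [k=0]; acc = 82; [k=1]; acc = 88; [k=2]; acc = 94; [j=4]; acc = 102; [k=0]; acc = 108; [k=1]; acc = 114; [k=2]; acc = 120; return 5; both end at 5.
An exhaustive pass over the 270 declared inputs shows identical outputs.
verdict: equivalent


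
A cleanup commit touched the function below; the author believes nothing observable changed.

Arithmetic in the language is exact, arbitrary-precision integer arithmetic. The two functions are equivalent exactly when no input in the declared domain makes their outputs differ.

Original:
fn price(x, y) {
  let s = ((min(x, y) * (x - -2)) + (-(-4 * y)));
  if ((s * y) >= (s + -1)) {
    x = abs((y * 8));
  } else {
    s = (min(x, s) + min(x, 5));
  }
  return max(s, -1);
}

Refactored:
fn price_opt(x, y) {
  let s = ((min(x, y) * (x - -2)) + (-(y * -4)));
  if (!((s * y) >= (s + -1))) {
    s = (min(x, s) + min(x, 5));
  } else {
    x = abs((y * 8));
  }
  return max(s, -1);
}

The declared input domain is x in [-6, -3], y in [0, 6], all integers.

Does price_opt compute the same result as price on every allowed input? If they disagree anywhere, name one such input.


Side by side, the visible changes include: boolean connective usage differs.
As a probe, take x=-5, y=4: price runs s := 31 | ((s * y) >= (s + -1)): true | x := 32 | result 31; price_opt runs s := 31 | (!((s * y) >= (s + -1))): false | x := 32 | result 31; both end at 31.
Every one of the 28 inputs gives matching results.
verdict: equivalent


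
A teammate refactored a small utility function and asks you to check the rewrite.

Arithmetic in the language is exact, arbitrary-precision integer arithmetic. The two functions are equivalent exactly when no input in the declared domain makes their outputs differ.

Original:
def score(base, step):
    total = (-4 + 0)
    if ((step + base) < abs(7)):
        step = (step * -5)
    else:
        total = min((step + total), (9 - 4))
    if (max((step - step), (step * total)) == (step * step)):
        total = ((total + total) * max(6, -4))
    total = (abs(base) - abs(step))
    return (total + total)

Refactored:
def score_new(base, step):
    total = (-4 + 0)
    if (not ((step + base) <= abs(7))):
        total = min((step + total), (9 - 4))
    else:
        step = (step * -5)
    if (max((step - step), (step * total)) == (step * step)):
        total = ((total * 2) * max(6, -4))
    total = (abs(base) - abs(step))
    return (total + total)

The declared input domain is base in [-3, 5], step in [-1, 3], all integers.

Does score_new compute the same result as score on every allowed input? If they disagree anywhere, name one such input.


These are not equivalent — on base=4, step=3 the outputs split (2 vs -22).
score: total = -4; ((step + base) < abs(7)) -> false; total = -1; (max((step - step), (step * total)) == (step * step)) -> false; total = 1; return 2
score_new: total = -4; (not ((step + base) <= abs(7))) -> false; step = -15; (max((step - step), (step * total)) == (step * step)) -> false; total = -11; return -22
verdict: not equivalent; witness: base=4, step=3


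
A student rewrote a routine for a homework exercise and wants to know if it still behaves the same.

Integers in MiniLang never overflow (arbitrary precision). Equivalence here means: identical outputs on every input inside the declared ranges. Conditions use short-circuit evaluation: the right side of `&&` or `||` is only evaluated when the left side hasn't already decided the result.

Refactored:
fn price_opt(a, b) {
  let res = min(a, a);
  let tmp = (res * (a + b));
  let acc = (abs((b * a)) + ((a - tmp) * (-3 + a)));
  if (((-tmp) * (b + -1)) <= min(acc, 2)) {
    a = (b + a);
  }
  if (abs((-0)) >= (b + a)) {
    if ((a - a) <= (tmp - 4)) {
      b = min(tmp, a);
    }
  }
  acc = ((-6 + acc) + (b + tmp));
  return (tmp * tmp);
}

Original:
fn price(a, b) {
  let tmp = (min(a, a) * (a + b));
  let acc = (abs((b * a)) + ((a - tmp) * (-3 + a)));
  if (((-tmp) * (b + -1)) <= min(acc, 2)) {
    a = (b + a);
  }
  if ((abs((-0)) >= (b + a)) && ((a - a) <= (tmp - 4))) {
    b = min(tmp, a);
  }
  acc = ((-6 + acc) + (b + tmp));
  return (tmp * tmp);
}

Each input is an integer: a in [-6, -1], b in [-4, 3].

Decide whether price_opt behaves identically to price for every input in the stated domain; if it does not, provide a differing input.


Comparing the listings, the differences include: branching structure differs; boolean connective usage differs; local variable names differ; statement counts differ.
As a probe, take a=-3, b=-4: price runs tmp = 21; acc = 156; (((-tmp) * (b + -1)) <= min(acc, 2)) -> false; ((abs((-0)) >= (b + a)) && ((a - a) <= (tmp - 4))) -> true; b = -3; acc = 168; return 441; price_opt runs res = -3; tmp = 21; acc = 156; (((-tmp) * (b + -1)) <= min(acc, 2)) -> false; (abs((-0)) >= (b + a)) -> true; ((a - a) <= (tmp - 4)) -> true; b = -3; acc = 168; return 441; both end at 441.
Sweeping the whole domain (48 inputs) finds no disagreement.
verdict: equivalent


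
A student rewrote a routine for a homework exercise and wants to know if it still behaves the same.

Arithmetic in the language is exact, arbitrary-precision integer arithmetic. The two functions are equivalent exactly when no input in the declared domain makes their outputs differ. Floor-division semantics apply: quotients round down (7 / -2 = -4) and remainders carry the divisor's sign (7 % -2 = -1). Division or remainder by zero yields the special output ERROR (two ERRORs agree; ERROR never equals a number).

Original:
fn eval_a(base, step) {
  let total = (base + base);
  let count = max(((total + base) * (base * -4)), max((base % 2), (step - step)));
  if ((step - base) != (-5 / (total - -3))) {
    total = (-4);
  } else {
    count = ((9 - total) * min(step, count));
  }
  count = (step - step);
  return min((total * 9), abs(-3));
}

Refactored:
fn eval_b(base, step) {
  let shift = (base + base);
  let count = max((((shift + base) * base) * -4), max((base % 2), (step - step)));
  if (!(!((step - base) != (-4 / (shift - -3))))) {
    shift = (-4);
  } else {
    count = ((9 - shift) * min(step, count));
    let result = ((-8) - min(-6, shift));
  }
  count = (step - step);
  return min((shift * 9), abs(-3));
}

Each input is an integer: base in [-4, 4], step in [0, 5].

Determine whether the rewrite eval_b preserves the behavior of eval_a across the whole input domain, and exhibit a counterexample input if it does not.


The suspicious edit (`-5` became `-4`) never changes the result for any input inside the declared domain; all 54 inputs agree.
verdict: equivalent


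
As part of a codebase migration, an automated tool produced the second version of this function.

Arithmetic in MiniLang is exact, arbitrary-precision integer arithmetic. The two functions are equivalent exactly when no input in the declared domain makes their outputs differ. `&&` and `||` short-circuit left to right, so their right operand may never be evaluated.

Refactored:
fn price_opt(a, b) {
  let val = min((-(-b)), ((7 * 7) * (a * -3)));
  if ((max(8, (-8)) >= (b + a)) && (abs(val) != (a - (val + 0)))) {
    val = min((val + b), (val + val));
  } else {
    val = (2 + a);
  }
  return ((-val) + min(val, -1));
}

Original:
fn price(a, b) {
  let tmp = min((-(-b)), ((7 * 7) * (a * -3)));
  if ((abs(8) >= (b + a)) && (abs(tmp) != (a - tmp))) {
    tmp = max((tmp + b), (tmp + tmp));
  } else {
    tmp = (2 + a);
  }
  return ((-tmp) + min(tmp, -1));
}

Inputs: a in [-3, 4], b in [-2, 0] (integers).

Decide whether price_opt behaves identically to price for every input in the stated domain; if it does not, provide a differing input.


The suspicious-looking change has no observable effect anywhere in the declared ranges; all 24 inputs agree.
verdict: equivalent


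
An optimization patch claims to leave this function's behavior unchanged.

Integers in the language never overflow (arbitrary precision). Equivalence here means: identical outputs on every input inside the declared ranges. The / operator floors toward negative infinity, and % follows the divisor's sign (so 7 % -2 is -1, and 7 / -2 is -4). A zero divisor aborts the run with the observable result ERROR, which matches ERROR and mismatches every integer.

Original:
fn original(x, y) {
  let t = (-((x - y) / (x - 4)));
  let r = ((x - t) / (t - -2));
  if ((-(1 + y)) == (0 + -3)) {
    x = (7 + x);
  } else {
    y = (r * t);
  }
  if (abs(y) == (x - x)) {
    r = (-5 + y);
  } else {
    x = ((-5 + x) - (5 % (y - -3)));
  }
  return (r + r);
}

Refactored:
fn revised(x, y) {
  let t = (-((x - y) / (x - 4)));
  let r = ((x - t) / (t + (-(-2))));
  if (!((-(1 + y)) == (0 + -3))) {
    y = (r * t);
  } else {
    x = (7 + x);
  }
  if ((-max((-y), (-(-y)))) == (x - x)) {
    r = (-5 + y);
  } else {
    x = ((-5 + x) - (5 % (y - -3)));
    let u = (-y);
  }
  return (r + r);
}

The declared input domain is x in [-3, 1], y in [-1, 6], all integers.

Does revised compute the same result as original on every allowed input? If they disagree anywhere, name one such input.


Equivalent. Whatever the rewrite altered, no input in the stated domain can expose a difference.
An exhaustive pass over the 40 declared inputs shows identical outputs.
One worked example (x=0, y=4) — original: t becomes -1; next r becomes 1; next ((-(1 + y)) == (0 + -3)) evaluates to false; next y becomes -1; next (abs(y) == (x - x)) evaluates to false; next x becomes -6; next final value 2; revised: t becomes -1; next r becomes 1; next (!((-(1 + y)) == (0 + -3))) evaluates to true; next y becomes -1; next ((-max((-y), (-(-y)))) == (x - x)) evaluates to false; next x becomes -6; next u becomes 1; next final value 2; agreement on 2.
verdict: equivalent


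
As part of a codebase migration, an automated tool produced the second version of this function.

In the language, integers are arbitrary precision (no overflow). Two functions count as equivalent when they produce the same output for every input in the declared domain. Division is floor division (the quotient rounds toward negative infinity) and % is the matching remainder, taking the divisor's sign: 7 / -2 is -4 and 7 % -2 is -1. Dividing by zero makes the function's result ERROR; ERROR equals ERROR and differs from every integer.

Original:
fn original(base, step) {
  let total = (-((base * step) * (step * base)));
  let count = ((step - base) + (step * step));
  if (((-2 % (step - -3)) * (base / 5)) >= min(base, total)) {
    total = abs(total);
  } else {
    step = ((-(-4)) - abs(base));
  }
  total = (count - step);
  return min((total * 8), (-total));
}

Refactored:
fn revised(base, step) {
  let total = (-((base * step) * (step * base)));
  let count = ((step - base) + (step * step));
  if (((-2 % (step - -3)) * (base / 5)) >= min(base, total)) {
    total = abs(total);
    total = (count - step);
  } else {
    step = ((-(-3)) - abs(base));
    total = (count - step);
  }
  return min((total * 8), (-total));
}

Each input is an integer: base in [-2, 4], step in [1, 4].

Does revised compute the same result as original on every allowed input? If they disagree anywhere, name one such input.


Not equivalent: base=-1, step=1 separates them (0 vs -1).
original: total=-1, then count=3, then (((-2 % (step - -3)) * (base / 5)) >= min(base, total)) is false, then step=3, then total=0, then returns 0
revised: total=-1, then count=3, then (((-2 % (step - -3)) * (base / 5)) >= min(base, total)) is false, then step=2, then total=1, then returns -1
verdict: not equivalent; witness: base=-1, step=1


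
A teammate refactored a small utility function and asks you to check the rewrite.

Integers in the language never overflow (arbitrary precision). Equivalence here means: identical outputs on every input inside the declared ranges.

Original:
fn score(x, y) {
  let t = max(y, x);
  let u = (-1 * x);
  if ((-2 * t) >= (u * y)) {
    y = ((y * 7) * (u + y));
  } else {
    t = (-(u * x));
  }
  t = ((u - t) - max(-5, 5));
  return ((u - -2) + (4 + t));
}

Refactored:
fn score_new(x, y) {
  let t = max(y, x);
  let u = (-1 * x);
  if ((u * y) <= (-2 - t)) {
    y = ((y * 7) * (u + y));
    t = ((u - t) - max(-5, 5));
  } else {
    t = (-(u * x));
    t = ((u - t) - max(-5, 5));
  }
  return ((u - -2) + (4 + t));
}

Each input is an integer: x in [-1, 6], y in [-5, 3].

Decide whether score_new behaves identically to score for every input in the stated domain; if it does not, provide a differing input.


Run the pair on x=-1, y=0.
score: t becomes 0; next u becomes 1; next ((-2 * t) >= (u * y)) evaluates to true; next y becomes 0; next t becomes -4; next final value 3
score_new: t becomes 0; next u becomes 1; next ((u * y) <= (-2 - t)) evaluates to false; next t becomes 1; next t becomes -5; next final value 2
3 vs 2 — the two versions disagree here.
verdict: not equivalent; witness: x=-1, y=0


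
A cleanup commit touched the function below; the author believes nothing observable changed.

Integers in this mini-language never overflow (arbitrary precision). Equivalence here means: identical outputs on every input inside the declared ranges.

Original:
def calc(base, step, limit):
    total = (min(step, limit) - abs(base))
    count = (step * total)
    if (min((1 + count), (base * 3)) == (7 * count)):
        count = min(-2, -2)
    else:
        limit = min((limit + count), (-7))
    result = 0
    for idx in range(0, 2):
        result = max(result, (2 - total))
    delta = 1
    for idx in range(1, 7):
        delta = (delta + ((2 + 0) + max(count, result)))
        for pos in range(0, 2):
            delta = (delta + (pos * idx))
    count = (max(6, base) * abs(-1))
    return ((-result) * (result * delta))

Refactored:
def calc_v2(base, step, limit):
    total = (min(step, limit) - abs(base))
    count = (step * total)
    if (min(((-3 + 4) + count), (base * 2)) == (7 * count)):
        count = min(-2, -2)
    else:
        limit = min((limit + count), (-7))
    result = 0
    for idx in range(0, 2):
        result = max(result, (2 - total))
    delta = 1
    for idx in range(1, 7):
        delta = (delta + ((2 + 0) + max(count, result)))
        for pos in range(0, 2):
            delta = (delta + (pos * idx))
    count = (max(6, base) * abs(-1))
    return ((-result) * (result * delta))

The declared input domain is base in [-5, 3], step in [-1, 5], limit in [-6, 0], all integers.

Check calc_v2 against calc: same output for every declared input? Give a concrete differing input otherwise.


Although `3` became `2`, no input in the stated domain can expose it.
Tracing base=-2, step=4, limit=-6: calc: total becomes -8; next count becomes -32; next (min((1 + count), (base * 3)) == (7 * count)) evaluates to false; next limit becomes -38; next result becomes 0; next at idx=0:; next result becomes 10; next at idx=1:; next result becomes 10; next delta becomes 1; next at idx=1:; next delta becomes 13; next at pos=0:; next delta becomes 13; next at pos=1:; next delta becomes 14; next at idx=2:; next delta becomes 26; next at pos=0:; next delta becomes 26; next at pos=1:; next delta becomes 28; next at idx=3:; next delta becomes 40; next at pos=0:; next delta becomes 40; next at pos=1:; next delta becomes 43; next at idx=4:; next delta becomes 55; next at pos=0:; next delta becomes 55; next at pos=1:; next delta becomes 59; next at idx=5:; next delta becomes 71; next at pos=0:; next delta becomes 71; next at pos=1:; next delta becomes 76; next at idx=6:; next delta becomes 88; next at pos=0:; next delta becomes 88; next at pos=1:; next delta becomes 94; next count becomes 6; next final value -9400 | calc_v2: total becomes -8; next count becomes -32; next (min(((-3 + 4) + count), (base * 2)) == (7 * count)) evaluates to false; next limit becomes -38; next result becomes 0; next at idx=0:; next result becomes 10; next at idx=1:; next result becomes 10; next delta becomes 1; next at idx=1:; next delta becomes 13; next at pos=0:; next delta becomes 13; next at pos=1:; next delta becomes 14; next at idx=2:; next delta becomes 26; next at pos=0:; next delta becomes 26; next at pos=1:; next delta becomes 28; next at idx=3:; next delta becomes 40; next at pos=0:; next delta becomes 40; next at pos=1:; next delta becomes 43; next at idx=4:; next delta becomes 55; next at pos=0:; next delta becomes 55; next at pos=1:; next delta becomes 59; next at idx=5:; next delta becomes 71; next at pos=0:; next delta becomes 71; next at pos=1:; next delta becomes 76; next at idx=6:; next delta becomes 88; next at pos=0:; next delta becomes 88; next at pos=1:; next delta becomes 94; next count becomes 6; next final value -9400 — matching result -9400.
An exhaustive pass over the 441 declared inputs shows identical outputs.
verdict: equivalent
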